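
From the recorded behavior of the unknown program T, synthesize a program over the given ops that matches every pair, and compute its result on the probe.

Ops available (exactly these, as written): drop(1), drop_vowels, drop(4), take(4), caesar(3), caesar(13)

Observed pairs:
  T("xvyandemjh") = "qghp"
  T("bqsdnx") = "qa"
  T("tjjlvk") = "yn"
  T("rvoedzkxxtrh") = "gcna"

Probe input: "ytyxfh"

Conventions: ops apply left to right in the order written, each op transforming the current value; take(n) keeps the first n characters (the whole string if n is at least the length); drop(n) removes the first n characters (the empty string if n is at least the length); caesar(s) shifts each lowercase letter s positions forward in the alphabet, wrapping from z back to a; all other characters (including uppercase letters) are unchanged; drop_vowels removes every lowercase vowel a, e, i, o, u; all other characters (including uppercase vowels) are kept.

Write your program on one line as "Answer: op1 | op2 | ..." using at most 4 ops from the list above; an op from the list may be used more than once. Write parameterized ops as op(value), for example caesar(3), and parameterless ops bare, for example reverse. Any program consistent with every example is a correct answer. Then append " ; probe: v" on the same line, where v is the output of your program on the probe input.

drop(4) | caesar(3) | take(4) ; probe: "ik"

Check, running the answer program on each example:
  "xvyandemjh" -> "ndemjh" -> "qghpmk" -> "qghp"
  "bqsdnx" -> "nx" -> "qa" -> "qa"
  "tjjlvk" -> "vk" -> "yn" -> "yn"
  "rvoedzkxxtrh" -> "dzkxxtrh" -> "gcnaawuk" -> "gcna"
  probe: "ytyxfh" -> "fh" -> "ik" -> "ik"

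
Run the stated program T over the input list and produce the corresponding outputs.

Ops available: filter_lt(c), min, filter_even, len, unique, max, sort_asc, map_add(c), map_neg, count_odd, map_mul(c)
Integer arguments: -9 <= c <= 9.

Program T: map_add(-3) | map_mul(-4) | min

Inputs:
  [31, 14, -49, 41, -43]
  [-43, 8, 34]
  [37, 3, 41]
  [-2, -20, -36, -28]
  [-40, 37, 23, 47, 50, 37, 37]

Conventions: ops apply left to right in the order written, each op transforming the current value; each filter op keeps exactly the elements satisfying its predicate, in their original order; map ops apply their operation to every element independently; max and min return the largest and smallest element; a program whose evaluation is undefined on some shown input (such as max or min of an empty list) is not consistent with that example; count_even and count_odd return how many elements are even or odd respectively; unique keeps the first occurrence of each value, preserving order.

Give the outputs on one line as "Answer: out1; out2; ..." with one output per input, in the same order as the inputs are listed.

-152; -124; -152; 20; -188

Execution, op by op:
  [31, 14, -49, 41, -43] -> [28, 11, -52, 38, -46] -> [-112, -44, 208, -152, 184] -> -152
  [-43, 8, 34] -> [-46, 5, 31] -> [184, -20, -124] -> -124
  [37, 3, 41] -> [34, 0, 38] -> [-136, 0, -152] -> -152
  [-2, -20, -36, -28] -> [-5, -23, -39, -31] -> [20, 92, 156, 124] -> 20
  [-40, 37, 23, 47, 50, 37, 37] -> [-43, 34, 20, 44, 47, 34, 34] -> [172, -136, -80, -176, -188, -136, -136] -> -188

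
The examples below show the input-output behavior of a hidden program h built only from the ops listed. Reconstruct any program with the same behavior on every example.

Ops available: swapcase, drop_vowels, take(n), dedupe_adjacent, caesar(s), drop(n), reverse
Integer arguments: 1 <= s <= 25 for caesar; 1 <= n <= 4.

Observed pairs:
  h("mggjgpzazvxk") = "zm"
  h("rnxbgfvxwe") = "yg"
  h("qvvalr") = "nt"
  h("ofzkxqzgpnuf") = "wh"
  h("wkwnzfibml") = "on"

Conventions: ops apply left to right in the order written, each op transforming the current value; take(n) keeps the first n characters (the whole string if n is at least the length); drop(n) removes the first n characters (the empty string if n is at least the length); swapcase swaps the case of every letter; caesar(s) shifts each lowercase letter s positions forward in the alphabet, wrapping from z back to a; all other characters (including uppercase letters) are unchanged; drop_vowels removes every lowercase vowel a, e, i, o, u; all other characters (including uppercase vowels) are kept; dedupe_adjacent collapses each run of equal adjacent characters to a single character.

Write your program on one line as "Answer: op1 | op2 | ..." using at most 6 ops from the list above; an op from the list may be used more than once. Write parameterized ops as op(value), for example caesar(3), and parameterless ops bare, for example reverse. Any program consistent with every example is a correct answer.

dedupe_adjacent | reverse | caesar(23) | take(2) | reverse | caesar(5)

Check, running the answer program on each example:
  "mggjgpzazvxk" -> "mgjgpzazvxk" -> "kxvzazpgjgm" -> "huswxwmdgdj" -> "hu" -> "uh" -> "zm"
  "rnxbgfvxwe" -> "rnxbgfvxwe" -> "ewxvfgbxnr" -> "btuscdyuko" -> "bt" -> "tb" -> "yg"
  "qvvalr" -> "qvalr" -> "rlavq" -> "oixsn" -> "oi" -> "io" -> "nt"
  "ofzkxqzgpnuf" -> "ofzkxqzgpnuf" -> "funpgzqxkzfo" -> "crkmdwnuhwcl" -> "cr" -> "rc" -> "wh"
  "wkwnzfibml" -> "wkwnzfibml" -> "lmbifznwkw" -> "ijyfcwktht" -> "ij" -> "ji" -> "on"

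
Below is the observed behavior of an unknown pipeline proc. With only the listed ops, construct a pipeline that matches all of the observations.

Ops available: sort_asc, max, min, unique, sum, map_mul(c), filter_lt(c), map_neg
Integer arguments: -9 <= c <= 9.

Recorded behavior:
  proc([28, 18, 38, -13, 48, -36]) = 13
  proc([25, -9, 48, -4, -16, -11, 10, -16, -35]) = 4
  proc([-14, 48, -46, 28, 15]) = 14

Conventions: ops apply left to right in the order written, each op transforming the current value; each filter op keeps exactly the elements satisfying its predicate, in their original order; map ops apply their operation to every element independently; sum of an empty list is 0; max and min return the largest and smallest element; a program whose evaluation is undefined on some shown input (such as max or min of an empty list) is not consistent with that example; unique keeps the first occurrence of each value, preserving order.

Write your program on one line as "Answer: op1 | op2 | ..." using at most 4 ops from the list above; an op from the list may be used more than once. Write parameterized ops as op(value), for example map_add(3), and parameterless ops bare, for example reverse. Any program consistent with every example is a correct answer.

unique | filter_lt(-2) | map_mul(-1) | min

Check, running the answer program on each example:
  [28, 18, 38, -13, 48, -36] -> [28, 18, 38, -13, 48, -36] -> [-13, -36] -> [13, 36] -> 13
  [25, -9, 48, -4, -16, -11, 10, -16, -35] -> [25, -9, 48, -4, -16, -11, 10, -35] -> [-9, -4, -16, -11, -35] -> [9, 4, 16, 11, 35] -> 4
  [-14, 48, -46, 28, 15] -> [-14, 48, -46, 28, 15] -> [-14, -46] -> [14, 46] -> 14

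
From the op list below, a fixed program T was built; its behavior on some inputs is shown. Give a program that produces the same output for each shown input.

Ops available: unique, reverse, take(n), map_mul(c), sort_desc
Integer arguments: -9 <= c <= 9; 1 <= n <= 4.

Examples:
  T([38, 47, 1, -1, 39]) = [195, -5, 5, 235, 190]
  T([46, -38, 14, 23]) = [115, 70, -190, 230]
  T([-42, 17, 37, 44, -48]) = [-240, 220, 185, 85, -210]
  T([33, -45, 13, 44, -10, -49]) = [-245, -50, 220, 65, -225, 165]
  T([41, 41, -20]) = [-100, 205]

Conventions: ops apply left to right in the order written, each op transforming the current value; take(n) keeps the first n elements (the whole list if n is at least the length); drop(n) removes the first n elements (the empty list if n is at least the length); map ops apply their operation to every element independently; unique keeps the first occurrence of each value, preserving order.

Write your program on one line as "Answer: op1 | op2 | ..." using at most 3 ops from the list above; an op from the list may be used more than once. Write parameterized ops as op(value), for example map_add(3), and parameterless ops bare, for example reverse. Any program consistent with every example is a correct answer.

unique | reverse | map_mul(5)

Check, running the answer program on each example:
  [38, 47, 1, -1, 39] -> [38, 47, 1, -1, 39] -> [39, -1, 1, 47, 38] -> [195, -5, 5, 235, 190]
  [46, -38, 14, 23] -> [46, -38, 14, 23] -> [23, 14, -38, 46] -> [115, 70, -190, 230]
  [-42, 17, 37, 44, -48] -> [-42, 17, 37, 44, -48] -> [-48, 44, 37, 17, -42] -> [-240, 220, 185, 85, -210]
  [33, -45, 13, 44, -10, -49] -> [33, -45, 13, 44, -10, -49] -> [-49, -10, 44, 13, -45, 33] -> [-245, -50, 220, 65, -225, 165]
  [41, 41, -20] -> [41, -20] -> [-20, 41] -> [-100, 205]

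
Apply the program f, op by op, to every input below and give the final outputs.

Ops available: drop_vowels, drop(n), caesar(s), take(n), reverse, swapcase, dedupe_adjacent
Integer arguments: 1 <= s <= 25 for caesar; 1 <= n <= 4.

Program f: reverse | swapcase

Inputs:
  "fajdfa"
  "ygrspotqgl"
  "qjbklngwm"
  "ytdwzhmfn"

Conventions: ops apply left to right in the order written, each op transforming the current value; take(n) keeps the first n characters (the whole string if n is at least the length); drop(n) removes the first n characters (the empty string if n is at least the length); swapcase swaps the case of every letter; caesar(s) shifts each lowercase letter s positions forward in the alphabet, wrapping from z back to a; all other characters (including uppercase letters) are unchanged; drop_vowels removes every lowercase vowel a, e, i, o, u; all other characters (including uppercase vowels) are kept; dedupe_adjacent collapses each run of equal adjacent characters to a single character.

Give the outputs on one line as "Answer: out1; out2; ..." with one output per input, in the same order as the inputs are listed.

"AFDJAF"; "LGQTOPSRGY"; "MWGNLKBJQ"; "NFMHZWDTY"

Execution, op by op:
  "fajdfa" -> "afdjaf" -> "AFDJAF"
  "ygrspotqgl" -> "lgqtopsrgy" -> "LGQTOPSRGY"
  "qjbklngwm" -> "mwgnlkbjq" -> "MWGNLKBJQ"
  "ytdwzhmfn" -> "nfmhzwdty" -> "NFMHZWDTY"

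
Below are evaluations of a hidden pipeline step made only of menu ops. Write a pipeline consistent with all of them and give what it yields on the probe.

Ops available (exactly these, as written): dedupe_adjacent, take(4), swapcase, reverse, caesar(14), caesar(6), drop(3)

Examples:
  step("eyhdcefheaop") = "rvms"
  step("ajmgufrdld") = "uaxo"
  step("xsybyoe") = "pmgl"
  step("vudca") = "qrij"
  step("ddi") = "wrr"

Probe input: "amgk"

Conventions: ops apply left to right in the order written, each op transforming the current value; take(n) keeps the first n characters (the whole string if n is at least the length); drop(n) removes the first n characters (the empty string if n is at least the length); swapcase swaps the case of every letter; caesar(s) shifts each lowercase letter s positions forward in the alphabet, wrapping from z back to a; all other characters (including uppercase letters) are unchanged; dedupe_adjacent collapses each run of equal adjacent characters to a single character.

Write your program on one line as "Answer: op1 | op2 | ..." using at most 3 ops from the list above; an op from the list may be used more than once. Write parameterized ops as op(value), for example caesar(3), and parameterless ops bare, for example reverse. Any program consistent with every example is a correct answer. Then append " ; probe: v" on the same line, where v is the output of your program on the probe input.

take(4) | caesar(14) | reverse ; probe: "yuao"

Check, running the answer program on each example:
  "eyhdcefheaop" -> "eyhd" -> "smvr" -> "rvms"
  "ajmgufrdld" -> "ajmg" -> "oxau" -> "uaxo"
  "xsybyoe" -> "xsyb" -> "lgmp" -> "pmgl"
  "vudca" -> "vudc" -> "jirq" -> "qrij"
  "ddi" -> "ddi" -> "rrw" -> "wrr"
  probe: "amgk" -> "amgk" -> "oauy" -> "yuao"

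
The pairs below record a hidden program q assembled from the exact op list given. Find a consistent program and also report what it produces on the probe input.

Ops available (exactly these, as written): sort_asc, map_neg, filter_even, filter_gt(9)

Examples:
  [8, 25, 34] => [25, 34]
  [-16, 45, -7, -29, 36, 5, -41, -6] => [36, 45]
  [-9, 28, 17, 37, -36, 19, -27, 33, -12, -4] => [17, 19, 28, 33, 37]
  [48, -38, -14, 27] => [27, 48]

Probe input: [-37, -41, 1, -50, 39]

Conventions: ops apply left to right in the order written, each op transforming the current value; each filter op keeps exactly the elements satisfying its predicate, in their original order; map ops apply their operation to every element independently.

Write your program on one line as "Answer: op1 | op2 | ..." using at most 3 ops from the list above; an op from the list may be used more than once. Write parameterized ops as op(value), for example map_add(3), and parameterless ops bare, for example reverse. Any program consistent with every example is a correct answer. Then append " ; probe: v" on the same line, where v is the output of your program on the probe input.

filter_gt(9) | sort_asc ; probe: [39]

Check, running the answer program on each example:
  [8, 25, 34] -> [25, 34] -> [25, 34]
  [-16, 45, -7, -29, 36, 5, -41, -6] -> [45, 36] -> [36, 45]
  [-9, 28, 17, 37, -36, 19, -27, 33, -12, -4] -> [28, 17, 37, 19, 33] -> [17, 19, 28, 33, 37]
  [48, -38, -14, 27] -> [48, 27] -> [27, 48]
  probe: [-37, -41, 1, -50, 39] -> [39] -> [39]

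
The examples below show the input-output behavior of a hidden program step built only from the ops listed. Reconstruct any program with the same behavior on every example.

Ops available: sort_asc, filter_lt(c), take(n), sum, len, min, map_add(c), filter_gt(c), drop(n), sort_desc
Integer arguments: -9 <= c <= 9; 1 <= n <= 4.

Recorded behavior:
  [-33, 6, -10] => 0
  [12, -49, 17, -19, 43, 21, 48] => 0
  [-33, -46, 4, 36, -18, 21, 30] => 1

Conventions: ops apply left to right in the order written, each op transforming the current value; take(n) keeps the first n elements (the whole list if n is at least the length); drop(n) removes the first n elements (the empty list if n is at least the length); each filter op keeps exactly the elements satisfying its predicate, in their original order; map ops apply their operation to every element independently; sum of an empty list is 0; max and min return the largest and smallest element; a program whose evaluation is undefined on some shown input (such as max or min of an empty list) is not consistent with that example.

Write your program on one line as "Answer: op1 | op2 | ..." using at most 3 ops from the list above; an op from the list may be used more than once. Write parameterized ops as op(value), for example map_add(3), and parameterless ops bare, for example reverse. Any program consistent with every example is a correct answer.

filter_lt(9) | drop(3) | len

Check, running the answer program on each example:
  [-33, 6, -10] -> [-33, 6, -10] -> [] -> 0
  [12, -49, 17, -19, 43, 21, 48] -> [-49, -19] -> [] -> 0
  [-33, -46, 4, 36, -18, 21, 30] -> [-33, -46, 4, -18] -> [-18] -> 1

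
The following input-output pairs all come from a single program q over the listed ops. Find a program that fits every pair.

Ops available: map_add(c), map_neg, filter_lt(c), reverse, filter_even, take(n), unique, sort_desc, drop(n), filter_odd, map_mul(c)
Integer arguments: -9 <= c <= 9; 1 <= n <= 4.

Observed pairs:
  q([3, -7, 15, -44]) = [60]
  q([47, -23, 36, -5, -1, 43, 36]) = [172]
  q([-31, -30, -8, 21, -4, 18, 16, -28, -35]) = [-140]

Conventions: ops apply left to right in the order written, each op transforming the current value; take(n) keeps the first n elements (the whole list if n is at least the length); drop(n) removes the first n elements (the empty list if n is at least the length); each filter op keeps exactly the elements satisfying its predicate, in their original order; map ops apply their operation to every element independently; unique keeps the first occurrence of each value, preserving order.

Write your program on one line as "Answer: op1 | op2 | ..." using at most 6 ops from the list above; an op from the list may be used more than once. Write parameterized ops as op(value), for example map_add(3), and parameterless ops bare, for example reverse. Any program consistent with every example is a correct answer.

map_neg | filter_odd | reverse | map_mul(-4) | take(1)

Check, running the answer program on each example:
  [3, -7, 15, -44] -> [-3, 7, -15, 44] -> [-3, 7, -15] -> [-15, 7, -3] -> [60, -28, 12] -> [60]
  [47, -23, 36, -5, -1, 43, 36] -> [-47, 23, -36, 5, 1, -43, -36] -> [-47, 23, 5, 1, -43] -> [-43, 1, 5, 23, -47] -> [172, -4, -20, -92, 188] -> [172]
  [-31, -30, -8, 21, -4, 18, 16, -28, -35] -> [31, 30, 8, -21, 4, -18, -16, 28, 35] -> [31, -21, 35] -> [35, -21, 31] -> [-140, 84, -124] -> [-140]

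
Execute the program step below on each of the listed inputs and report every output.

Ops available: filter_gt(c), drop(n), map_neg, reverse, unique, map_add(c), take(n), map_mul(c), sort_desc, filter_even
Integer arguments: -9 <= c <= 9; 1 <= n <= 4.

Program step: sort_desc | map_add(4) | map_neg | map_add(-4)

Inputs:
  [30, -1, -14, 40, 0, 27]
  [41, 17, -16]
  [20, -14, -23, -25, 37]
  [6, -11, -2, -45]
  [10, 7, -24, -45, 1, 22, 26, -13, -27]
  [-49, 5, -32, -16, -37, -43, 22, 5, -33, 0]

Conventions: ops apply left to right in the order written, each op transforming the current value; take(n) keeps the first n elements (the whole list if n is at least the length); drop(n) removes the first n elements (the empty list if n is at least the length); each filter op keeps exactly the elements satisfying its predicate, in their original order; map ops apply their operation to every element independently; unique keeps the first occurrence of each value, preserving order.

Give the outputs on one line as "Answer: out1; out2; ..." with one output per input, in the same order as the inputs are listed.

[-48, -38, -35, -8, -7, 6]; [-49, -25, 8]; [-45, -28, 6, 15, 17]; [-14, -6, 3, 37]; [-34, -30, -18, -15, -9, 5, 16, 19, 37]; [-30, -13, -13, -8, 8, 24, 25, 29, 35, 41]

Execution, op by op:
  [30, -1, -14, 40, 0, 27] -> [40, 30, 27, 0, -1, -14] -> [44, 34, 31, 4, 3, -10] -> [-44, -34, -31, -4, -3, 10] -> [-48, -38, -35, -8, -7, 6]
  [41, 17, -16] -> [41, 17, -16] -> [45, 21, -12] -> [-45, -21, 12] -> [-49, -25, 8]
  [20, -14, -23, -25, 37] -> [37, 20, -14, -23, -25] -> [41, 24, -10, -19, -21] -> [-41, -24, 10, 19, 21] -> [-45, -28, 6, 15, 17]
  [6, -11, -2, -45] -> [6, -2, -11, -45] -> [10, 2, -7, -41] -> [-10, -2, 7, 41] -> [-14, -6, 3, 37]
  [10, 7, -24, -45, 1, 22, 26, -13, -27] -> [26, 22, 10, 7, 1, -13, -24, -27, -45] -> [30, 26, 14, 11, 5, -9, -20, -23, -41] -> [-30, -26, -14, -11, -5, 9, 20, 23, 41] -> [-34, -30, -18, -15, -9, 5, 16, 19, 37]
  [-49, 5, -32, -16, -37, -43, 22, 5, -33, 0] -> [22, 5, 5, 0, -16, -32, -33, -37, -43, -49] -> [26, 9, 9, 4, -12, -28, -29, -33, -39, -45] -> [-26, -9, -9, -4, 12, 28, 29, 33, 39, 45] -> [-30, -13, -13, -8, 8, 24, 25, 29, 35, 41]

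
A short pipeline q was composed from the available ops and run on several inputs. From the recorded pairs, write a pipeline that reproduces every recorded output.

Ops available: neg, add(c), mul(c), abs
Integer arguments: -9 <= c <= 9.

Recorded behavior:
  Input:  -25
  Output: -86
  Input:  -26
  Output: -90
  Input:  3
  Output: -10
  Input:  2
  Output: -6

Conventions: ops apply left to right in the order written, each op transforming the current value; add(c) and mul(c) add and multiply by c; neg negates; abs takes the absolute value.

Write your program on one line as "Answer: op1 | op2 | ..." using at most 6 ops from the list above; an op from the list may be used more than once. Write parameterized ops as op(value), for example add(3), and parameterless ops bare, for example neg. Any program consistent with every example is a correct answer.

mul(4) | add(6) | abs | neg | add(8)

Check, running the answer program on each example:
  -25 -> -100 -> -94 -> 94 -> -94 -> -86
  -26 -> -104 -> -98 -> 98 -> -98 -> -90
  3 -> 12 -> 18 -> 18 -> -18 -> -10
  2 -> 8 -> 14 -> 14 -> -14 -> -6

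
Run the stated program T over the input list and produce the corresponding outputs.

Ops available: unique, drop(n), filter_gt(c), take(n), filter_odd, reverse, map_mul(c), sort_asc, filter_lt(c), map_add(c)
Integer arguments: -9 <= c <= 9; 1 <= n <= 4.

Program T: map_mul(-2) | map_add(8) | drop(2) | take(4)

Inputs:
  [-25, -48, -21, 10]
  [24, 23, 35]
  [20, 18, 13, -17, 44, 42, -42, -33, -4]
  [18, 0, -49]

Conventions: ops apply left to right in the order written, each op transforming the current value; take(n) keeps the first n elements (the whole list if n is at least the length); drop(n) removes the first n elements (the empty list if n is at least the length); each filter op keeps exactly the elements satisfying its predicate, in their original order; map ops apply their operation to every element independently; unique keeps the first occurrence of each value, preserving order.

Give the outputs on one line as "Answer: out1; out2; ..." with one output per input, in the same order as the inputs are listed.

Execution, op by op:
  [-25, -48, -21, 10] -> [50, 96, 42, -20] -> [58, 104, 50, -12] -> [50, -12] -> [50, -12]
  [24, 23, 35] -> [-48, -46, -70] -> [-40, -38, -62] -> [-62] -> [-62]
  [20, 18, 13, -17, 44, 42, -42, -33, -4] -> [-40, -36, -26, 34, -88, -84, 84, 66, 8] -> [-32, -28, -18, 42, -80, -76, 92, 74, 16] -> [-18, 42, -80, -76, 92, 74, 16] -> [-18, 42, -80, -76]
  [18, 0, -49] -> [-36, 0, 98] -> [-28, 8, 106] -> [106] -> [106]

[50, -12]; [-62]; [-18, 42, -80, -76]; [106]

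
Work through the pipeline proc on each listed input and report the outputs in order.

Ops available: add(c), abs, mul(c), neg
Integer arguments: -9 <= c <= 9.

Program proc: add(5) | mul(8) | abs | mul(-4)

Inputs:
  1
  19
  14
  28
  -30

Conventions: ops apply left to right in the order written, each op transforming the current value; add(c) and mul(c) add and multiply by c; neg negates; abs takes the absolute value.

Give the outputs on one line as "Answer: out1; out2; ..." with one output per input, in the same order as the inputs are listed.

Execution, op by op:
  1 -> 6 -> 48 -> 48 -> -192
  19 -> 24 -> 192 -> 192 -> -768
  14 -> 19 -> 152 -> 152 -> -608
  28 -> 33 -> 264 -> 264 -> -1056
  -30 -> -25 -> -200 -> 200 -> -800

-192; -768; -608; -1056; -800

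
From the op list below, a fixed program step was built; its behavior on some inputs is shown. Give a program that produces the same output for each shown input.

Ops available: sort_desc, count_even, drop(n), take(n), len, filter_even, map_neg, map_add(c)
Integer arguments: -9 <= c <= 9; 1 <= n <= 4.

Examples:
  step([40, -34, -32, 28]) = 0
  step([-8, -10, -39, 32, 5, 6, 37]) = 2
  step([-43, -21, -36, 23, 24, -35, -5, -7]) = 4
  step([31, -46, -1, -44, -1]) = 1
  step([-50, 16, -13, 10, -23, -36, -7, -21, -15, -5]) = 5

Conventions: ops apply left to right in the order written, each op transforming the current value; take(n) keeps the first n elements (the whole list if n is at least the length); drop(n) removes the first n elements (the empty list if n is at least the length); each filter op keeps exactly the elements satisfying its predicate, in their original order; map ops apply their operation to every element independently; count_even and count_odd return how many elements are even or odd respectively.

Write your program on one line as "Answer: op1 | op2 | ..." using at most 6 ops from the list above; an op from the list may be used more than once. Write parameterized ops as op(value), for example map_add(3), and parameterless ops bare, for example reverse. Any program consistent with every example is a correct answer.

map_add(3) | drop(2) | drop(1) | filter_even | len

Check, running the answer program on each example:
  [40, -34, -32, 28] -> [43, -31, -29, 31] -> [-29, 31] -> [31] -> [] -> 0
  [-8, -10, -39, 32, 5, 6, 37] -> [-5, -7, -36, 35, 8, 9, 40] -> [-36, 35, 8, 9, 40] -> [35, 8, 9, 40] -> [8, 40] -> 2
  [-43, -21, -36, 23, 24, -35, -5, -7] -> [-40, -18, -33, 26, 27, -32, -2, -4] -> [-33, 26, 27, -32, -2, -4] -> [26, 27, -32, -2, -4] -> [26, -32, -2, -4] -> 4
  [31, -46, -1, -44, -1] -> [34, -43, 2, -41, 2] -> [2, -41, 2] -> [-41, 2] -> [2] -> 1
  [-50, 16, -13, 10, -23, -36, -7, -21, -15, -5] -> [-47, 19, -10, 13, -20, -33, -4, -18, -12, -2] -> [-10, 13, -20, -33, -4, -18, -12, -2] -> [13, -20, -33, -4, -18, -12, -2] -> [-20, -4, -18, -12, -2] -> 5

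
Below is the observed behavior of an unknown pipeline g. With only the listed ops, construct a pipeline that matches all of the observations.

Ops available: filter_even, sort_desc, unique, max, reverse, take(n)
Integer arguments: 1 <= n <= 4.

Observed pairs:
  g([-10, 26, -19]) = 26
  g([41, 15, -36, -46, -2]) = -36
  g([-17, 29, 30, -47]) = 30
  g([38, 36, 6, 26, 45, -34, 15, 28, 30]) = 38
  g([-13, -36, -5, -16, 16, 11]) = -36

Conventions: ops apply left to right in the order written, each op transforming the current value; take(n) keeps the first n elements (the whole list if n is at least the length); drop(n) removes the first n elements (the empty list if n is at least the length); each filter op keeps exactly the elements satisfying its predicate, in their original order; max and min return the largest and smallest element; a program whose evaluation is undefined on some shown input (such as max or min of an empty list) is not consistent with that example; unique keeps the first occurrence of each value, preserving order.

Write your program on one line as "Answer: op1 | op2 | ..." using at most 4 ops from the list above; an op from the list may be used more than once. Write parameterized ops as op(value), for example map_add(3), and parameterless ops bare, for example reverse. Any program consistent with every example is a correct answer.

take(3) | reverse | filter_even | max

Check, running the answer program on each example:
  [-10, 26, -19] -> [-10, 26, -19] -> [-19, 26, -10] -> [26, -10] -> 26
  [41, 15, -36, -46, -2] -> [41, 15, -36] -> [-36, 15, 41] -> [-36] -> -36
  [-17, 29, 30, -47] -> [-17, 29, 30] -> [30, 29, -17] -> [30] -> 30
  [38, 36, 6, 26, 45, -34, 15, 28, 30] -> [38, 36, 6] -> [6, 36, 38] -> [6, 36, 38] -> 38
  [-13, -36, -5, -16, 16, 11] -> [-13, -36, -5] -> [-5, -36, -13] -> [-36] -> -36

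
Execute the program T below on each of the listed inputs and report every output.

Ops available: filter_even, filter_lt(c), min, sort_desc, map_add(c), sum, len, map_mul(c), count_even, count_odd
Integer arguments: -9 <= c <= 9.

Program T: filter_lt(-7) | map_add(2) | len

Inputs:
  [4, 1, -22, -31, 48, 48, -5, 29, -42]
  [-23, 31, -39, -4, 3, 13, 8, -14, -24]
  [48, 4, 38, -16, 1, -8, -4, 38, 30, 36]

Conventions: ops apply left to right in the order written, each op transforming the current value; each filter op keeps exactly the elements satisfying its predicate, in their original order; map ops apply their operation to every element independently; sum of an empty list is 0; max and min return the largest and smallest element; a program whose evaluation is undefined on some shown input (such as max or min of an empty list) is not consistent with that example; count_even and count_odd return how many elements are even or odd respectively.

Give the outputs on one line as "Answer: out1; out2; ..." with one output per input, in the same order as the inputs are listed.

3; 4; 2

Execution, op by op:
  [4, 1, -22, -31, 48, 48, -5, 29, -42] -> [-22, -31, -42] -> [-20, -29, -40] -> 3
  [-23, 31, -39, -4, 3, 13, 8, -14, -24] -> [-23, -39, -14, -24] -> [-21, -37, -12, -22] -> 4
  [48, 4, 38, -16, 1, -8, -4, 38, 30, 36] -> [-16, -8] -> [-14, -6] -> 2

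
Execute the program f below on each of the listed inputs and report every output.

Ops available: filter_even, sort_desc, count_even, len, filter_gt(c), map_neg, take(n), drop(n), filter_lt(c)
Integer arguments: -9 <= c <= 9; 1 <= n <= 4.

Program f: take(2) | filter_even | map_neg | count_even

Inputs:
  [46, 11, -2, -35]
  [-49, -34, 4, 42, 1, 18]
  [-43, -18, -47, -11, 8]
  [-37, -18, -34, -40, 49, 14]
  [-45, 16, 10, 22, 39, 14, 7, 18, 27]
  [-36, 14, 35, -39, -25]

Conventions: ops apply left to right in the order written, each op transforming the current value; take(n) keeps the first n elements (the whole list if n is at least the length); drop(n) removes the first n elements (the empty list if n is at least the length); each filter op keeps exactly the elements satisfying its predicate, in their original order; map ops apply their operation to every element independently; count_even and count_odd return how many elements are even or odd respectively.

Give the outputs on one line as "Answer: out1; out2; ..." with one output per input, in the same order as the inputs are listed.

1; 1; 1; 1; 1; 2

Execution, op by op:
  [46, 11, -2, -35] -> [46, 11] -> [46] -> [-46] -> 1
  [-49, -34, 4, 42, 1, 18] -> [-49, -34] -> [-34] -> [34] -> 1
  [-43, -18, -47, -11, 8] -> [-43, -18] -> [-18] -> [18] -> 1
  [-37, -18, -34, -40, 49, 14] -> [-37, -18] -> [-18] -> [18] -> 1
  [-45, 16, 10, 22, 39, 14, 7, 18, 27] -> [-45, 16] -> [16] -> [-16] -> 1
  [-36, 14, 35, -39, -25] -> [-36, 14] -> [-36, 14] -> [36, -14] -> 2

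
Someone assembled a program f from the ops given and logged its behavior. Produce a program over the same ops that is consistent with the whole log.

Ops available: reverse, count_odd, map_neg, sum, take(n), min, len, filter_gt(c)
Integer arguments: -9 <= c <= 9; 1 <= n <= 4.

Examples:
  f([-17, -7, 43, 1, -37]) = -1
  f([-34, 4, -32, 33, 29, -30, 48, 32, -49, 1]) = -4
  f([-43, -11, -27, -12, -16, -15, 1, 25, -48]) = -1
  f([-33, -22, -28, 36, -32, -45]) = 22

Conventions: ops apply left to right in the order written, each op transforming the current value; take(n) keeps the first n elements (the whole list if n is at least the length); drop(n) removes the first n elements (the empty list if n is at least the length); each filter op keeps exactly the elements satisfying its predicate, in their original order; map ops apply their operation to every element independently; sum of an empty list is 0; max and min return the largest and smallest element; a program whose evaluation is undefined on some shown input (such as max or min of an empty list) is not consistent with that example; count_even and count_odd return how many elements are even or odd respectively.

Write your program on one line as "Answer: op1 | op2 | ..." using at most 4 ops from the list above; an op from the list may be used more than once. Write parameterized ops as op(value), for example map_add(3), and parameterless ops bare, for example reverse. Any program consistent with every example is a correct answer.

map_neg | filter_gt(-8) | min

Check, running the answer program on each example:
  [-17, -7, 43, 1, -37] -> [17, 7, -43, -1, 37] -> [17, 7, -1, 37] -> -1
  [-34, 4, -32, 33, 29, -30, 48, 32, -49, 1] -> [34, -4, 32, -33, -29, 30, -48, -32, 49, -1] -> [34, -4, 32, 30, 49, -1] -> -4
  [-43, -11, -27, -12, -16, -15, 1, 25, -48] -> [43, 11, 27, 12, 16, 15, -1, -25, 48] -> [43, 11, 27, 12, 16, 15, -1, 48] -> -1
  [-33, -22, -28, 36, -32, -45] -> [33, 22, 28, -36, 32, 45] -> [33, 22, 28, 32, 45] -> 22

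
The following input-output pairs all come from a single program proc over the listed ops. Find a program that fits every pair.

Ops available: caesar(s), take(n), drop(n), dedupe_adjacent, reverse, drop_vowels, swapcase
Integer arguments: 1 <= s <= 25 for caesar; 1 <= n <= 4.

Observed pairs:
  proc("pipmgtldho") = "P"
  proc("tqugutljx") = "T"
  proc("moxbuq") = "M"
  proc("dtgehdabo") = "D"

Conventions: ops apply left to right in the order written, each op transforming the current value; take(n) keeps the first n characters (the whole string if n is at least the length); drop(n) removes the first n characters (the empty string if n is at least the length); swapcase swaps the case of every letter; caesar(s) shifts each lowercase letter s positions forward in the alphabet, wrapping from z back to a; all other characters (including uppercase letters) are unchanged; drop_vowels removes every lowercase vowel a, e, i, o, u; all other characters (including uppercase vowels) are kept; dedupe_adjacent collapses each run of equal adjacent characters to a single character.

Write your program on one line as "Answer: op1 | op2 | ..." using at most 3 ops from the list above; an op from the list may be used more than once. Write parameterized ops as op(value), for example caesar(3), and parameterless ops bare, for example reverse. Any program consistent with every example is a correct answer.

drop_vowels | take(1) | swapcase

Check, running the answer program on each example:
  "pipmgtldho" -> "ppmgtldh" -> "p" -> "P"
  "tqugutljx" -> "tqgtljx" -> "t" -> "T"
  "moxbuq" -> "mxbq" -> "m" -> "M"
  "dtgehdabo" -> "dtghdb" -> "d" -> "D"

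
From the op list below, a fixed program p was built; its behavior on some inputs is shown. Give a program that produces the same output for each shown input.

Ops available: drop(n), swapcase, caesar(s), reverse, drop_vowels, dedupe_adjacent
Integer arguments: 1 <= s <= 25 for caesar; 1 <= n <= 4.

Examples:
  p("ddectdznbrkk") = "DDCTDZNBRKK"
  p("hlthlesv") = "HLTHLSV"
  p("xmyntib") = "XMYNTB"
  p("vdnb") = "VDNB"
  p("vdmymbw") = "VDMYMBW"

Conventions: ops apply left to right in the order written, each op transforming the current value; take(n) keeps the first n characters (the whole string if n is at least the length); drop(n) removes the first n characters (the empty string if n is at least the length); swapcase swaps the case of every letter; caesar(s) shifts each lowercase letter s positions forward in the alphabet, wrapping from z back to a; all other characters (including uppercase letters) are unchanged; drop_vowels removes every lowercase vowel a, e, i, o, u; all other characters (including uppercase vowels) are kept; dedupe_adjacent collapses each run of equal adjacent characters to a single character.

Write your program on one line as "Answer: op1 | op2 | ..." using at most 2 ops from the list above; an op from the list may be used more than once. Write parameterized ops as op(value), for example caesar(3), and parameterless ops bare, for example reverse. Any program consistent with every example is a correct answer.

drop_vowels | swapcase

Check, running the answer program on each example:
  "ddectdznbrkk" -> "ddctdznbrkk" -> "DDCTDZNBRKK"
  "hlthlesv" -> "hlthlsv" -> "HLTHLSV"
  "xmyntib" -> "xmyntb" -> "XMYNTB"
  "vdnb" -> "vdnb" -> "VDNB"
  "vdmymbw" -> "vdmymbw" -> "VDMYMBW"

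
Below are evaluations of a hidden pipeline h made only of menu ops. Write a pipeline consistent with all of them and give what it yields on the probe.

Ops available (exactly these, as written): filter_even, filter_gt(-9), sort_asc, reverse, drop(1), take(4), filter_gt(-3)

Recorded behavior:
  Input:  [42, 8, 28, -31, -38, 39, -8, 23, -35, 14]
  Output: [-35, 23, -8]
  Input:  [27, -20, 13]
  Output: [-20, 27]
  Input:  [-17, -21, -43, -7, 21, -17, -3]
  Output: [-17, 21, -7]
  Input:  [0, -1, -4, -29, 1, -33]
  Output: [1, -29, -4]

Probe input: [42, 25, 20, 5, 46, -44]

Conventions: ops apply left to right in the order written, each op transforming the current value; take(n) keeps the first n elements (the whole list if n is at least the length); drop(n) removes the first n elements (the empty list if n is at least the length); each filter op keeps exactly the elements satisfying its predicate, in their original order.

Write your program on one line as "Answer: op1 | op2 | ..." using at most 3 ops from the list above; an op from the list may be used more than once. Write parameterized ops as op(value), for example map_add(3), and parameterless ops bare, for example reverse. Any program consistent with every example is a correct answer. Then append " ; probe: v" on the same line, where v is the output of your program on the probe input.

reverse | take(4) | drop(1) ; probe: [46, 5, 20]

Check, running the answer program on each example:
  [42, 8, 28, -31, -38, 39, -8, 23, -35, 14] -> [14, -35, 23, -8, 39, -38, -31, 28, 8, 42] -> [14, -35, 23, -8] -> [-35, 23, -8]
  [27, -20, 13] -> [13, -20, 27] -> [13, -20, 27] -> [-20, 27]
  [-17, -21, -43, -7, 21, -17, -3] -> [-3, -17, 21, -7, -43, -21, -17] -> [-3, -17, 21, -7] -> [-17, 21, -7]
  [0, -1, -4, -29, 1, -33] -> [-33, 1, -29, -4, -1, 0] -> [-33, 1, -29, -4] -> [1, -29, -4]
  probe: [42, 25, 20, 5, 46, -44] -> [-44, 46, 5, 20, 25, 42] -> [-44, 46, 5, 20] -> [46, 5, 20]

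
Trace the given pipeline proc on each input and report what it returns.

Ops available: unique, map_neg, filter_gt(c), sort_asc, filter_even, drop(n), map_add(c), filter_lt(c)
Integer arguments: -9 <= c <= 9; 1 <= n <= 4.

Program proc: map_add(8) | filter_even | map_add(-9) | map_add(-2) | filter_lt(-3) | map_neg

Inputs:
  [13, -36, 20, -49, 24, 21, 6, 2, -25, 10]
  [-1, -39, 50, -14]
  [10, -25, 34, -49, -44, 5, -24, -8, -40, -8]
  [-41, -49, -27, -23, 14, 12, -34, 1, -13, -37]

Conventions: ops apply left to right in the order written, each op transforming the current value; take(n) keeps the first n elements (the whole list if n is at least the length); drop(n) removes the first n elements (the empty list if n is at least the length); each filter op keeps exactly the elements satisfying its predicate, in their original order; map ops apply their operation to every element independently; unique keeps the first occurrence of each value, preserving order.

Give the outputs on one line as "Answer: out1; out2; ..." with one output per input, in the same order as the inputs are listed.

Execution, op by op:
  [13, -36, 20, -49, 24, 21, 6, 2, -25, 10] -> [21, -28, 28, -41, 32, 29, 14, 10, -17, 18] -> [-28, 28, 32, 14, 10, 18] -> [-37, 19, 23, 5, 1, 9] -> [-39, 17, 21, 3, -1, 7] -> [-39] -> [39]
  [-1, -39, 50, -14] -> [7, -31, 58, -6] -> [58, -6] -> [49, -15] -> [47, -17] -> [-17] -> [17]
  [10, -25, 34, -49, -44, 5, -24, -8, -40, -8] -> [18, -17, 42, -41, -36, 13, -16, 0, -32, 0] -> [18, 42, -36, -16, 0, -32, 0] -> [9, 33, -45, -25, -9, -41, -9] -> [7, 31, -47, -27, -11, -43, -11] -> [-47, -27, -11, -43, -11] -> [47, 27, 11, 43, 11]
  [-41, -49, -27, -23, 14, 12, -34, 1, -13, -37] -> [-33, -41, -19, -15, 22, 20, -26, 9, -5, -29] -> [22, 20, -26] -> [13, 11, -35] -> [11, 9, -37] -> [-37] -> [37]

[39]; [17]; [47, 27, 11, 43, 11]; [37]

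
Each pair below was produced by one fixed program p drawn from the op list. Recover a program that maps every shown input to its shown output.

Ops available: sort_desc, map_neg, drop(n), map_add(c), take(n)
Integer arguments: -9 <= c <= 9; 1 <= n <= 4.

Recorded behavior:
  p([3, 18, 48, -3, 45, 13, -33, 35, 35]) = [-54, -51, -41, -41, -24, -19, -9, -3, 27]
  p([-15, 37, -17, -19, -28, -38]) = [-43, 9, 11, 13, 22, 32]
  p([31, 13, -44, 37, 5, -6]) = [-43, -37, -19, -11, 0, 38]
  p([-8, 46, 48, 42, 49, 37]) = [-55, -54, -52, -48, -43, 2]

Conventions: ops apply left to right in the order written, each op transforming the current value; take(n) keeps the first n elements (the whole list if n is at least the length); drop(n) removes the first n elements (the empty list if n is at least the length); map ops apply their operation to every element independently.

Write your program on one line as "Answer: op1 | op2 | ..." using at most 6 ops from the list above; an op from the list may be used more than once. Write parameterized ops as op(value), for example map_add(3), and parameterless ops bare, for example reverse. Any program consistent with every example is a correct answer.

map_add(7) | sort_desc | map_neg | map_add(-2) | map_add(3)

Check, running the answer program on each example:
  [3, 18, 48, -3, 45, 13, -33, 35, 35] -> [10, 25, 55, 4, 52, 20, -26, 42, 42] -> [55, 52, 42, 42, 25, 20, 10, 4, -26] -> [-55, -52, -42, -42, -25, -20, -10, -4, 26] -> [-57, -54, -44, -44, -27, -22, -12, -6, 24] -> [-54, -51, -41, -41, -24, -19, -9, -3, 27]
  [-15, 37, -17, -19, -28, -38] -> [-8, 44, -10, -12, -21, -31] -> [44, -8, -10, -12, -21, -31] -> [-44, 8, 10, 12, 21, 31] -> [-46, 6, 8, 10, 19, 29] -> [-43, 9, 11, 13, 22, 32]
  [31, 13, -44, 37, 5, -6] -> [38, 20, -37, 44, 12, 1] -> [44, 38, 20, 12, 1, -37] -> [-44, -38, -20, -12, -1, 37] -> [-46, -40, -22, -14, -3, 35] -> [-43, -37, -19, -11, 0, 38]
  [-8, 46, 48, 42, 49, 37] -> [-1, 53, 55, 49, 56, 44] -> [56, 55, 53, 49, 44, -1] -> [-56, -55, -53, -49, -44, 1] -> [-58, -57, -55, -51, -46, -1] -> [-55, -54, -52, -48, -43, 2]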